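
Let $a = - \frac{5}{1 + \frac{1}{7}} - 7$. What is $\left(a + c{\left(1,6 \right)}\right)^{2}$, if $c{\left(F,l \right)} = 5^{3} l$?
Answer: $\frac{34916281}{64} \approx 5.4557 \cdot 10^{5}$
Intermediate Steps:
$c{\left(F,l \right)} = 125 l$
$a = - \frac{91}{8}$ ($a = - \frac{5}{1 + \frac{1}{7}} - 7 = - \frac{5}{\frac{8}{7}} - 7 = \left(-5\right) \frac{7}{8} - 7 = - \frac{35}{8} - 7 = - \frac{91}{8} \approx -11.375$)
$\left(a + c{\left(1,6 \right)}\right)^{2} = \left(- \frac{91}{8} + 125 \cdot 6\right)^{2} = \left(- \frac{91}{8} + 750\right)^{2} = \left(\frac{5909}{8}\right)^{2} = \frac{34916281}{64}$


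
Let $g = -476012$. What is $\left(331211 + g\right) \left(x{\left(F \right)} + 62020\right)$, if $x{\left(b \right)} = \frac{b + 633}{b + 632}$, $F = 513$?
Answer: $- \frac{10282904874846}{1145} \approx -8.9807 \cdot 10^{9}$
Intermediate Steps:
$x{\left(b \right)} = \frac{633 + b}{632 + b}$
$\left(331211 + g\right) \left(x{\left(F \right)} + 62020\right) = \left(331211 - 476012\right) \left(\frac{633 + 513}{632 + 513} + 62020\right) = - 144801 \left(\frac{1}{1145} \cdot 1146 + 62020\right) = - 144801 \left(\frac{1146}{1145} + 62020\right) = \left(-144801\right) \frac{71014046}{1145} = - \frac{10282904874846}{1145}$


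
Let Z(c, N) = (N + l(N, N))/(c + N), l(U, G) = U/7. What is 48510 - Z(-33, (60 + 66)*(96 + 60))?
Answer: 317296422/6541 ≈ 48509.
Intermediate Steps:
l(U, G) = U/7 (l(U, G) = U*(1/7) = U/7)
Z(c, N) = 8*N/(7*(N + c)) (Z(c, N) = (N + N/7)/(c + N) = (8*N/7)/(N + c) = 8*N/(7*(N + c)))
48510 - Z(-33, (60 + 66)*(96 + 60)) = 48510 - 8*(60 + 66)*(96 + 60)/(7*((60 + 66)*(96 + 60) - 33)) = 48510 - 8*126*156/(7*(126*156 - 33)) = 48510 - 8*19656/(7*(19656 - 33)) = 48510 - 8*19656/(7*19623) = 48510 - 1*7488/6541 = 48510 - 7488/6541 = 317296422/6541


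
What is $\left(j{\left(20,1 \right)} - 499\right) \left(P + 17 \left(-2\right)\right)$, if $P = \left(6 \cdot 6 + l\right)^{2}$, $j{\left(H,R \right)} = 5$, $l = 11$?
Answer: $-1074450$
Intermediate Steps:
$P = 2209$ ($P = \left(6 \cdot 6 + 11\right)^{2} = \left(36 + 11\right)^{2} = 47^{2} = 2209$)
$\left(j{\left(20,1 \right)} - 499\right) \left(P + 17 \left(-2\right)\right) = \left(5 - 499\right) \left(2209 + 17 \left(-2\right)\right) = - 494 \left(2209 - 34\right) = \left(-494\right) 2175 = -1074450$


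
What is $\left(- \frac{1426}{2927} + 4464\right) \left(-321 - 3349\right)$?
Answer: $- \frac{47947456340}{2927} \approx -1.6381 \cdot 10^{7}$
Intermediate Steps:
$\left(- \frac{1426}{2927} + 4464\right) \left(-321 - 3349\right) = \left(\left(-1426\right) \frac{1}{2927} + 4464\right) \left(-3670\right) = \left(- \frac{1426}{2927} + 4464\right) \left(-3670\right) = \frac{13064702}{2927} \left(-3670\right) = - \frac{47947456340}{2927}$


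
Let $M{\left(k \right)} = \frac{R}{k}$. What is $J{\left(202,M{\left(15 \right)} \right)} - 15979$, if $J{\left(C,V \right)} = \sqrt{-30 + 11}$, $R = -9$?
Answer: $-15979 + i \sqrt{19} \approx -15979.0 + 4.3589 i$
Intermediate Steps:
$M{\left(k \right)} = - \frac{9}{k}$
$J{\left(C,V \right)} = i \sqrt{19}$ ($J{\left(C,V \right)} = \sqrt{-19} = i \sqrt{19}$)
$J{\left(202,M{\left(15 \right)} \right)} - 15979 = i \sqrt{19} - 15979 = -15979 + i \sqrt{19}$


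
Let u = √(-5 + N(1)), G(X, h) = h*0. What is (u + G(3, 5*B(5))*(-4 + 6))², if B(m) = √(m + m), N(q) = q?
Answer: -4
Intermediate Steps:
B(m) = √2*√m (B(m) = √(2*m) = √2*√m)
G(X, h) = 0
u = 2*I (u = √(-5 + 1) = √(-4) = 2*I ≈ 2.0*I)
(u + G(3, 5*B(5))*(-4 + 6))² = (2*I + 0*(-4 + 6))² = (2*I + 0*2)² = (2*I + 0)² = (2*I)² = -4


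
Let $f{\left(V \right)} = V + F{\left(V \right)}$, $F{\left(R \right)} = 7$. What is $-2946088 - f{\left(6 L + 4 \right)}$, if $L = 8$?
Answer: $-2946147$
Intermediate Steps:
$f{\left(V \right)} = 7 + V$ ($f{\left(V \right)} = V + 7 = 7 + V$)
$-2946088 - f{\left(6 L + 4 \right)} = -2946088 - \left(7 + \left(6 \cdot 8 + 4\right)\right) = -2946088 - \left(7 + \left(48 + 4\right)\right) = -2946088 - \left(7 + 52\right) = -2946088 - 59 = -2946147$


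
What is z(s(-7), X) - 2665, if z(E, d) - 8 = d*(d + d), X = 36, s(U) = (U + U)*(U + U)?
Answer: -65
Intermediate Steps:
s(U) = 4*U**2 (s(U) = (2*U)*(2*U) = 4*U**2)
z(E, d) = 8 + 2*d**2 (z(E, d) = 8 + d*(d + d) = 8 + d*(2*d) = 8 + 2*d**2)
z(s(-7), X) - 2665 = (8 + 2*36**2) - 2665 = (8 + 2*1296) - 2665 = (8 + 2592) - 2665 = 2600 - 2665 = -65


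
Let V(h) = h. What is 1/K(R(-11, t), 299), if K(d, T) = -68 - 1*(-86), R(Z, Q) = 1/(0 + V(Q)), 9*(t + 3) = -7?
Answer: 1/18 ≈ 0.055556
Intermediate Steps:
t = -34/9 (t = -3 + (⅑)*(-7) = -3 - 7/9 = -34/9 ≈ -3.7778)
R(Z, Q) = 1/Q (R(Z, Q) = 1/(0 + Q) = 1/Q)
K(d, T) = 18 (K(d, T) = -68 + 86 = 18)
1/K(R(-11, t), 299) = 1/18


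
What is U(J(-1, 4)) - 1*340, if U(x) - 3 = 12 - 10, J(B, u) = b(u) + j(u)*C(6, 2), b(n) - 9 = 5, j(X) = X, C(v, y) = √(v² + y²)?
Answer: -335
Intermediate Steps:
b(n) = 14 (b(n) = 9 + 5 = 14)
J(B, u) = 14 + 2*u*√10 (J(B, u) = 14 + u*√(6² + 2²) = 14 + u*√(36 + 4) = 14 + u*√40 = 14 + u*(2*√10) = 14 + 2*u*√10)
U(x) = 5 (U(x) = 3 + (12 - 10) = 3 + 2 = 5)
U(J(-1, 4)) - 1*340 = 5 - 1*340 = 5 - 340 = -335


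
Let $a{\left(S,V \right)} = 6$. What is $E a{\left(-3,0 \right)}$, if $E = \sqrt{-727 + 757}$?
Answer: $6 \sqrt{30} \approx 32.863$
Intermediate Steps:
$E = \sqrt{30} \approx 5.4772$
$E a{\left(-3,0 \right)} = \sqrt{30} \cdot 6 = 6 \sqrt{30}$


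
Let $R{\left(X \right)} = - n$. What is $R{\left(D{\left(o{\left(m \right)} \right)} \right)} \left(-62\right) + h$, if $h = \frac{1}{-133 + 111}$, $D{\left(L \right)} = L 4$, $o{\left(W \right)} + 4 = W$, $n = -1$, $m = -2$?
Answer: $- \frac{1365}{22} \approx -62.045$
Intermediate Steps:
$o{\left(W \right)} = -4 + W$
$D{\left(L \right)} = 4 L$
$h = - \frac{1}{22}$ ($h = \frac{1}{-22} = - \frac{1}{22} \approx -0.045455$)
$R{\left(X \right)} = 1$ ($R{\left(X \right)} = \left(-1\right) \left(-1\right) = 1$)
$R{\left(D{\left(o{\left(m \right)} \right)} \right)} \left(-62\right) + h = 1 \left(-62\right) - \frac{1}{22} = -62 - \frac{1}{22} = - \frac{1365}{22}$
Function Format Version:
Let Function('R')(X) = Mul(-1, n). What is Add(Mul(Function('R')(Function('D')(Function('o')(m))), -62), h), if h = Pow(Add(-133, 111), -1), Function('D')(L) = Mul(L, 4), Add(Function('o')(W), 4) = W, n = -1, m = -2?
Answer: Rational(-1365, 22) ≈ -62.045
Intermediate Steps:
Function('o')(W) = Add(-4, W)
Function('D')(L) = Mul(4, L)
h = Rational(-1, 22) (h = Pow(-22, -1) = Rational(-1, 22) ≈ -0.045455)
Function('R')(X) = 1 (Function('R')(X) = Mul(-1, -1) = 1)
Add(Mul(Function('R')(Function('D')(Function('o')(m))), -62), h) = Add(Mul(1, -62), Rational(-1, 22)) = Add(-62, Rational(-1, 22)) = Rational(-1365, 22)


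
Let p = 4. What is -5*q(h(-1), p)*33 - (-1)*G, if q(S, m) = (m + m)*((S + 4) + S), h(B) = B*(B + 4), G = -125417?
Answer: -122777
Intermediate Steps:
h(B) = B*(4 + B)
q(S, m) = 2*m*(4 + 2*S) (q(S, m) = (2*m)*((4 + S) + S) = (2*m)*(4 + 2*S) = 2*m*(4 + 2*S))
-5*q(h(-1), p)*33 - (-1)*G = -20*4*(2 - (4 - 1))*33 - (-1)*(-125417) = -20*4*(2 - 1*3)*33 - 1*125417 = -20*4*(2 - 3)*33 - 125417 = -20*4*(-1)*33 - 125417 = -5*(-16)*33 - 125417 = 80*33 - 125417 = 2640 - 125417 = -122777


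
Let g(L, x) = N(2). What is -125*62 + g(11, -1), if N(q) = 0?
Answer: -7750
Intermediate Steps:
g(L, x) = 0
-125*62 + g(11, -1) = -125*62 + 0 = -7750 + 0 = -7750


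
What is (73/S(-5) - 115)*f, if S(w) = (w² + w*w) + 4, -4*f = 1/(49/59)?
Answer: 362083/10584 ≈ 34.210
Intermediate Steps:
f = -59/196 (f = -1/(4*(49/59)) = -1/(4*(49*(1/59))) = -1/(4*49/59) = -¼*59/49 = -59/196 ≈ -0.30102)
S(w) = 4 + 2*w² (S(w) = (w² + w²) + 4 = 2*w² + 4 = 4 + 2*w²)
(73/S(-5) - 115)*f = (73/(4 + 2*(-5)²) - 115)*(-59/196) = (73/(4 + 2*25) - 115)*(-59/196) = (73/(4 + 50) - 115)*(-59/196) = (73/54 - 115)*(-59/196) = -6137/54*(-59/196) = 362083/10584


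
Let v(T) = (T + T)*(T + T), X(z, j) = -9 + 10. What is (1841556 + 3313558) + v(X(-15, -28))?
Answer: 5155118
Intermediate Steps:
X(z, j) = 1
v(T) = 4*T**2 (v(T) = (2*T)*(2*T) = 4*T**2)
(1841556 + 3313558) + v(X(-15, -28)) = (1841556 + 3313558) + 4*1**2 = 5155114 + 4*1 = 5155114 + 4 = 5155118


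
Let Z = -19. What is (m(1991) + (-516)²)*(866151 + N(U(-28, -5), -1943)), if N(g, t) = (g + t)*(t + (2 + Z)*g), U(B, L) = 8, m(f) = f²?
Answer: 20682185278392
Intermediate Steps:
N(g, t) = (g + t)*(t - 17*g) (N(g, t) = (g + t)*(t + (2 - 19)*g) = (g + t)*(t - 17*g))
(m(1991) + (-516)²)*(866151 + N(U(-28, -5), -1943)) = (1991² + (-516)²)*(866151 + ((-1943)² - 17*8² - 16*8*(-1943))) = (3964081 + 266256)*(866151 + (3775249 - 17*64 + 248704)) = 4230337*(866151 + (3775249 - 1088 + 248704)) = 4230337*(866151 + 4022865) = 4230337*4889016 = 20682185278392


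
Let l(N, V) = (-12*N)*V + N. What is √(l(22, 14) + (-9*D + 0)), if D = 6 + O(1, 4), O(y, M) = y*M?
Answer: 2*I*√941 ≈ 61.351*I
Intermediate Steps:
O(y, M) = M*y
l(N, V) = N - 12*N*V (l(N, V) = -12*N*V + N = N - 12*N*V)
D = 10 (D = 6 + 4*1 = 6 + 4 = 10)
√(l(22, 14) + (-9*D + 0)) = √(22*(1 - 12*14) + (-9*10 + 0)) = √(22*(1 - 168) + (-90 + 0)) = √(22*(-167) - 90) = √(-3674 - 90) = √(-3764) = 2*I*√941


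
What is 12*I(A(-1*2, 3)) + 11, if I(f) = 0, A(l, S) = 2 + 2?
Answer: 11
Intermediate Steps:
A(l, S) = 4
12*I(A(-1*2, 3)) + 11 = 12*0 + 11 = 0 + 11 = 11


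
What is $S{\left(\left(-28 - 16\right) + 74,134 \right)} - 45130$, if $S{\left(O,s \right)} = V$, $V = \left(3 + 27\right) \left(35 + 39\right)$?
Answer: $-42910$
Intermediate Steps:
$V = 2220$ ($V = 30 \cdot 74 = 2220$)
$S{\left(O,s \right)} = 2220$
$S{\left(\left(-28 - 16\right) + 74,134 \right)} - 45130 = 2220 - 45130 = -42910$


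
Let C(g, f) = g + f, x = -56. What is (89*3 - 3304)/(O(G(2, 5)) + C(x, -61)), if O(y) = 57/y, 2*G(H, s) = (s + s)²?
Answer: 151850/5793 ≈ 26.213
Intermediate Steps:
C(g, f) = f + g
G(H, s) = 2*s² (G(H, s) = (s + s)²/2 = (2*s)²/2 = (4*s²)/2 = 2*s²)
(89*3 - 3304)/(O(G(2, 5)) + C(x, -61)) = (89*3 - 3304)/(57/((2*5²)) + (-61 - 56)) = (267 - 3304)/(57/((2*25)) - 117) = -3037/(57/50 - 117) = -3037/(-5793/50) = -3037*(-50/5793) = 151850/5793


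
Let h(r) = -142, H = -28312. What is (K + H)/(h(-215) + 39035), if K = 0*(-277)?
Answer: -28312/38893 ≈ -0.72795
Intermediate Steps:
K = 0
(K + H)/(h(-215) + 39035) = (0 - 28312)/(-142 + 39035) = -28312/38893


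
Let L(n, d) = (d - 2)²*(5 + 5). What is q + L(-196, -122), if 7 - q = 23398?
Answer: 130369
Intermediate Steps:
q = -23391 (q = 7 - 1*23398 = 7 - 23398 = -23391)
L(n, d) = 10*(-2 + d)² (L(n, d) = (-2 + d)²*10 = 10*(-2 + d)²)
q + L(-196, -122) = -23391 + 10*(-2 - 122)² = -23391 + 10*(-124)² = -23391 + 10*15376 = -23391 + 153760 = 130369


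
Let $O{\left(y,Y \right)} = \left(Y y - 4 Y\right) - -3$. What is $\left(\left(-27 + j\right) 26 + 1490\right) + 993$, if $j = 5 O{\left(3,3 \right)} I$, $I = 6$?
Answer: $1781$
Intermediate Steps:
$O{\left(y,Y \right)} = 3 - 4 Y + Y y$ ($O{\left(y,Y \right)} = \left(- 4 Y + Y y\right) + 3 = 3 - 4 Y + Y y$)
$j = 0$ ($j = 5 \left(3 - 12 + 3 \cdot 3\right) 6 = 5 \left(3 - 12 + 9\right) 6 = 5 \cdot 0 \cdot 6 = 0 \cdot 6 = 0$)
$\left(\left(-27 + j\right) 26 + 1490\right) + 993 = \left(\left(-27 + 0\right) 26 + 1490\right) + 993 = \left(\left(-27\right) 26 + 1490\right) + 993 = \left(-702 + 1490\right) + 993 = 788 + 993 = 1781$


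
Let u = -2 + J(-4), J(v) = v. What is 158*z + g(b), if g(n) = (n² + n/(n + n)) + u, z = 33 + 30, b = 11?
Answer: 20139/2 ≈ 10070.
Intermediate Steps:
z = 63
u = -6 (u = -2 - 4 = -6)
g(n) = -11/2 + n² (g(n) = (n² + n/(n + n)) - 6 = (n² + n/((2*n))) - 6 = (n² + (1/(2*n))*n) - 6 = (n² + ½) - 6 = (½ + n²) - 6 = -11/2 + n²)
158*z + g(b) = 158*63 + (-11/2 + 11²) = 9954 + (-11/2 + 121) = 9954 + 231/2 = 20139/2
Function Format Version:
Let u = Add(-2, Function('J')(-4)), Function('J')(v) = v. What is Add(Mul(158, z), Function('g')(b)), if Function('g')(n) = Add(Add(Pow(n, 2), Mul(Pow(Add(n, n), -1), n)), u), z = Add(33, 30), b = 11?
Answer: Rational(20139, 2) ≈ 10070.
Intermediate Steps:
z = 63
u = -6 (u = Add(-2, -4) = -6)
Function('g')(n) = Add(Rational(-11, 2), Pow(n, 2)) (Function('g')(n) = Add(Add(Pow(n, 2), Mul(Pow(Add(n, n), -1), n)), -6) = Add(Add(Pow(n, 2), Mul(Pow(Mul(2, n), -1), n)), -6) = Add(Add(Pow(n, 2), Mul(Mul(Rational(1, 2), Pow(n, -1)), n)), -6) = Add(Add(Pow(n, 2), Rational(1, 2)), -6) = Add(Add(Rational(1, 2), Pow(n, 2)), -6) = Add(Rational(-11, 2), Pow(n, 2)))
Add(Mul(158, z), Function('g')(b)) = Add(Mul(158, 63), Add(Rational(-11, 2), Pow(11, 2))) = Add(9954, Add(Rational(-11, 2), 121)) = Add(9954, Rational(231, 2)) = Rational(20139, 2)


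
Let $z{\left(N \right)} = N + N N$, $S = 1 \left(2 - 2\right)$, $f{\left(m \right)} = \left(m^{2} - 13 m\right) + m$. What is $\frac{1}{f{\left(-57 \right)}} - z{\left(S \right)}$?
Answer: $\frac{1}{3933} \approx 0.00025426$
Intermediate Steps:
$f{\left(m \right)} = m^{2} - 12 m$
$S = 0$ ($S = 1 \cdot 0 = 0$)
$z{\left(N \right)} = N + N^{2}$
$\frac{1}{f{\left(-57 \right)}} - z{\left(S \right)} = \frac{1}{\left(-57\right) \left(-12 - 57\right)} - 0 \left(1 + 0\right) = \frac{1}{\left(-57\right) \left(-69\right)} - 0 \cdot 1 = \frac{1}{3933} - 0 = \frac{1}{3933} + 0 = \frac{1}{3933}$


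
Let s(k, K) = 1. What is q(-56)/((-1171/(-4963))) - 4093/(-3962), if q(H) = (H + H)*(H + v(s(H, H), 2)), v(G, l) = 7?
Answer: 107917565031/4639502 ≈ 23261.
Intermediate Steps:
q(H) = 2*H*(7 + H) (q(H) = (H + H)*(H + 7) = (2*H)*(7 + H) = 2*H*(7 + H))
q(-56)/((-1171/(-4963))) - 4093/(-3962) = (2*(-56)*(7 - 56))/((-1171/(-4963))) - 4093/(-3962) = (2*(-56)*(-49))/((-1171*(-1/4963))) - 4093*(-1/3962) = 5488/(1171/4963) + 4093/3962 = 5488*(4963/1171) + 4093/3962 = 27236944/1171 + 4093/3962 = 107917565031/4639502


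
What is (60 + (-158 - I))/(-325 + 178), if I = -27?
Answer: 71/147 ≈ 0.48299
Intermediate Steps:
(60 + (-158 - I))/(-325 + 178) = (60 + (-158 - 1*(-27)))/(-325 + 178) = (60 + (-158 + 27))/(-147) = (60 - 131)*(-1/147) = -71*(-1/147) = 71/147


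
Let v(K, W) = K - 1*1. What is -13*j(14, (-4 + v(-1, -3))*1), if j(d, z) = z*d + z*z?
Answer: 624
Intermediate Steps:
v(K, W) = -1 + K (v(K, W) = K - 1 = -1 + K)
j(d, z) = z² + d*z (j(d, z) = d*z + z² = z² + d*z)
-13*j(14, (-4 + v(-1, -3))*1) = -13*(-4 + (-1 - 1))*1*(14 + (-4 + (-1 - 1))*1) = -13*(-4 - 2)*1*(14 + (-4 - 2)*1) = -13*(-6*1)*(14 - 6*1) = -(-78)*(14 - 6) = -(-78)*8 = -13*(-48) = 624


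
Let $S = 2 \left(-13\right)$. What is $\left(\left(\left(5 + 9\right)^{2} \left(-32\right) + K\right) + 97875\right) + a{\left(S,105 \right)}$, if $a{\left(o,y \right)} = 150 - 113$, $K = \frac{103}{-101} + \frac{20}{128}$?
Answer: $\frac{296177689}{3232} \approx 91639.0$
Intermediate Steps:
$K = - \frac{2791}{3232}$ ($K = 103 \left(- \frac{1}{101}\right) + 20 \cdot \frac{1}{128} = - \frac{103}{101} + \frac{5}{32} = - \frac{2791}{3232} \approx -0.86355$)
$S = -26$
$a{\left(o,y \right)} = 37$ ($a{\left(o,y \right)} = 150 - 113 = 37$)
$\left(\left(\left(5 + 9\right)^{2} \left(-32\right) + K\right) + 97875\right) + a{\left(S,105 \right)} = \left(\left(\left(5 + 9\right)^{2} \left(-32\right) - \frac{2791}{3232}\right) + 97875\right) + 37 = \left(\left(14^{2} \left(-32\right) - \frac{2791}{3232}\right) + 97875\right) + 37 = \left(\left(196 \left(-32\right) - \frac{2791}{3232}\right) + 97875\right) + 37 = \left(\left(-6272 - \frac{2791}{3232}\right) + 97875\right) + 37 = \left(- \frac{20273895}{3232} + 97875\right) + 37 = \frac{296058105}{3232} + 37 = \frac{296177689}{3232}$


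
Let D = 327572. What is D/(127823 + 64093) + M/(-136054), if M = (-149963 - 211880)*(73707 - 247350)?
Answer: -3014581590896749/6527734866 ≈ -4.6181e+5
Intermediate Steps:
M = 62831504049 (M = -361843*(-173643) = 62831504049)
D/(127823 + 64093) + M/(-136054) = 327572/(127823 + 64093) + 62831504049/(-136054) = 327572/191916 + 62831504049*(-1/136054) = 327572*(1/191916) - 62831504049/136054 = 81893/47979 - 62831504049/136054 = -3014581590896749/6527734866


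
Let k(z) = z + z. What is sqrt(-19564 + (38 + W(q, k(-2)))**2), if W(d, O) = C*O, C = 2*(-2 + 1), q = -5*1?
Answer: 2*I*sqrt(4362) ≈ 132.09*I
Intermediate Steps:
q = -5
k(z) = 2*z
C = -2 (C = 2*(-1) = -2)
W(d, O) = -2*O
sqrt(-19564 + (38 + W(q, k(-2)))**2) = sqrt(-19564 + (38 - 4*(-2))**2) = sqrt(-19564 + (38 - 2*(-4))**2) = sqrt(-19564 + (38 + 8)**2) = sqrt(-19564 + 46**2) = sqrt(-19564 + 2116) = sqrt(-17448) = 2*I*sqrt(4362)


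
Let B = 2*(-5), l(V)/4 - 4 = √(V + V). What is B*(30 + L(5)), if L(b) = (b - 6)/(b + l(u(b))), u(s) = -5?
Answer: 10*(-120*√10 + 629*I)/(-21*I + 4*√10) ≈ -299.65 - 0.21047*I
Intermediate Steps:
l(V) = 16 + 4*√2*√V (l(V) = 16 + 4*√(V + V) = 16 + 4*√(2*V) = 16 + 4*(√2*√V) = 16 + 4*√2*√V)
B = -10
L(b) = (-6 + b)/(16 + b + 4*I*√10) (L(b) = (b - 6)/(b + (16 + 4*√2*√(-5))) = (-6 + b)/(b + (16 + 4*√2*(I*√5))) = (-6 + b)/(b + (16 + 4*I*√10)) = (-6 + b)/(16 + b + 4*I*√10))
B*(30 + L(5)) = -10*(30 + (-6 + 5)/(16 + 5 + 4*I*√10)) = -10*(30 - 1/(21 + 4*I*√10)) = -300 + 10/(21 + 4*I*√10)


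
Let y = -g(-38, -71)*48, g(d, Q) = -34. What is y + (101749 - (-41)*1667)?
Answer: 171728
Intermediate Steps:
y = 1632 (y = -(-34)*48 = -1*(-1632) = 1632)
y + (101749 - (-41)*1667) = 1632 + (101749 - (-41)*1667) = 1632 + (101749 - 1*(-68347)) = 1632 + (101749 + 68347) = 1632 + 170096 = 171728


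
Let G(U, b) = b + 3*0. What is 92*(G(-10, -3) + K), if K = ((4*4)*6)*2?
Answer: 17388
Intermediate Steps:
G(U, b) = b (G(U, b) = b + 0 = b)
K = 192 (K = (16*6)*2 = 96*2 = 192)
92*(G(-10, -3) + K) = 92*(-3 + 192) = 92*189 = 17388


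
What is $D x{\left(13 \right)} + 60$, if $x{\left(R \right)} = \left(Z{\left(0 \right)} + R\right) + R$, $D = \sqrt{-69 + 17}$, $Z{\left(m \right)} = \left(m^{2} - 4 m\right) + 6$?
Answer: $60 + 64 i \sqrt{13} \approx 60.0 + 230.76 i$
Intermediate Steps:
$Z{\left(m \right)} = 6 + m^{2} - 4 m$
$D = 2 i \sqrt{13}$ ($D = \sqrt{-52} = 2 i \sqrt{13} \approx 7.2111 i$)
$x{\left(R \right)} = 6 + 2 R$ ($x{\left(R \right)} = \left(\left(6 + 0^{2} - 0\right) + R\right) + R = \left(\left(6 + 0 + 0\right) + R\right) + R = \left(6 + R\right) + R = 6 + 2 R$)
$D x{\left(13 \right)} + 60 = 2 i \sqrt{13} \left(6 + 2 \cdot 13\right) + 60 = 2 i \sqrt{13} \left(6 + 26\right) + 60 = 2 i \sqrt{13} \cdot 32 + 60 = 64 i \sqrt{13} + 60 = 60 + 64 i \sqrt{13}$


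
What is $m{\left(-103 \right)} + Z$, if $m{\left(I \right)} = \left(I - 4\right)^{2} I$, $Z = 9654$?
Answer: $-1169593$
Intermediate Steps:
$m{\left(I \right)} = I \left(-4 + I\right)^{2}$ ($m{\left(I \right)} = \left(-4 + I\right)^{2} I = I \left(-4 + I\right)^{2}$)
$m{\left(-103 \right)} + Z = - 103 \left(-4 - 103\right)^{2} + 9654 = - 103 \left(-107\right)^{2} + 9654 = \left(-103\right) 11449 + 9654 = -1179247 + 9654 = -1169593$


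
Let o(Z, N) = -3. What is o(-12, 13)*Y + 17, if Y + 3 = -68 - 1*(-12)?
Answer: 194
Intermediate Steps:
Y = -59 (Y = -3 + (-68 - 1*(-12)) = -3 + (-68 + 12) = -3 - 56 = -59)
o(-12, 13)*Y + 17 = -3*(-59) + 17 = 177 + 17 = 194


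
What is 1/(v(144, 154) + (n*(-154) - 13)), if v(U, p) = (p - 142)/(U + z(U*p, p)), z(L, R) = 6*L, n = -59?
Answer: 11100/100710301 ≈ 0.00011022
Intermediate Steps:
v(U, p) = (-142 + p)/(U + 6*U*p) (v(U, p) = (p - 142)/(U + 6*(U*p)) = (-142 + p)/(U + 6*U*p))
1/(v(144, 154) + (n*(-154) - 13)) = 1/((-142 + 154)/(144*(1 + 6*154)) + (-59*(-154) - 13)) = 1/((1/144)*12/(1 + 924) + (9086 - 13)) = 1/((1/144)*12/925 + 9073) = 1/((1/144)*(1/925)*12 + 9073) = 1/(1/11100 + 9073) = 1/(100710301/11100) = 11100/100710301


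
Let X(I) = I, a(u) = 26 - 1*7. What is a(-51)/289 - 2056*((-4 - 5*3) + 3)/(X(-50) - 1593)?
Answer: -9475727/474827 ≈ -19.956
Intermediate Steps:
a(u) = 19 (a(u) = 26 - 7 = 19)
a(-51)/289 - 2056*((-4 - 5*3) + 3)/(X(-50) - 1593) = 19/289 - 2056*((-4 - 5*3) + 3)/(-50 - 1593) = 19*(1/289) - 2056/((-1643/((-4 - 15) + 3))) = 19/289 - 2056/((-1643/(-19 + 3))) = 19/289 - 2056/((-1643/(-16))) = 19/289 - 2056/((-1643*(-1/16))) = 19/289 - 2056/1643/16 = 19/289 - 2056*16/1643 = 19/289 - 32896/1643 = -9475727/474827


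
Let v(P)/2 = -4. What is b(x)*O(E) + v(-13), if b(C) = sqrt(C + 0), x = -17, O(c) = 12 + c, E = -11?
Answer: -8 + I*sqrt(17) ≈ -8.0 + 4.1231*I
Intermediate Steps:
v(P) = -8 (v(P) = 2*(-4) = -8)
b(C) = sqrt(C)
b(x)*O(E) + v(-13) = sqrt(-17)*(12 - 11) - 8 = (I*sqrt(17))*1 - 8 = I*sqrt(17) - 8 = -8 + I*sqrt(17)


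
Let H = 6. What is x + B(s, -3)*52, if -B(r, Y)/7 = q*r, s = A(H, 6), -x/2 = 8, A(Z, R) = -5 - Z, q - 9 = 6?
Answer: 60044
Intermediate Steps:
q = 15 (q = 9 + 6 = 15)
x = -16 (x = -2*8 = -16)
s = -11 (s = -5 - 1*6 = -5 - 6 = -11)
B(r, Y) = -105*r
x + B(s, -3)*52 = -16 - 105*(-11)*52 = -16 + 1155*52 = -16 + 60060 = 60044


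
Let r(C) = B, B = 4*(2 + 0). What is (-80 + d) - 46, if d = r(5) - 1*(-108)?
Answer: -10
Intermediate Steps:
B = 8 (B = 4*2 = 8)
r(C) = 8
d = 116 (d = 8 - 1*(-108) = 8 + 108 = 116)
(-80 + d) - 46 = (-80 + 116) - 46 = 36 - 46 = -10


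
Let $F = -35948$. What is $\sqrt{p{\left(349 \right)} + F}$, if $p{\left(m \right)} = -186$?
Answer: $i \sqrt{36134} \approx 190.09 i$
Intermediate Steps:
$\sqrt{p{\left(349 \right)} + F} = \sqrt{-186 - 35948} = \sqrt{-36134} = i \sqrt{36134}$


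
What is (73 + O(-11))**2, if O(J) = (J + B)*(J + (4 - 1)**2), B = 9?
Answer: 5929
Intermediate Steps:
O(J) = (9 + J)**2 (O(J) = (J + 9)*(J + (4 - 1)**2) = (9 + J)*(J + 3**2) = (9 + J)*(J + 9) = (9 + J)*(9 + J) = (9 + J)**2)
(73 + O(-11))**2 = (73 + (81 + (-11)**2 + 18*(-11)))**2 = (73 + (81 + 121 - 198))**2 = (73 + 4)**2 = 77**2 = 5929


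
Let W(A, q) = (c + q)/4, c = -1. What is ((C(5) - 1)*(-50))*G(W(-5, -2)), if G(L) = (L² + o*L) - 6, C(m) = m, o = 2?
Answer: 2775/2 ≈ 1387.5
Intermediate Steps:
W(A, q) = -¼ + q/4 (W(A, q) = (-1 + q)/4 = (-1 + q)*(¼) = -¼ + q/4)
G(L) = -6 + L² + 2*L (G(L) = (L² + 2*L) - 6 = -6 + L² + 2*L)
((C(5) - 1)*(-50))*G(W(-5, -2)) = ((5 - 1)*(-50))*(-6 + (-¼ + (¼)*(-2))² + 2*(-¼ + (¼)*(-2))) = (4*(-50))*(-6 + (-¼ - ½)² + 2*(-¼ - ½)) = -200*(-6 + (-¾)² + 2*(-¾)) = -200*(-6 + 9/16 - 3/2) = -200*(-111/16) = 2775/2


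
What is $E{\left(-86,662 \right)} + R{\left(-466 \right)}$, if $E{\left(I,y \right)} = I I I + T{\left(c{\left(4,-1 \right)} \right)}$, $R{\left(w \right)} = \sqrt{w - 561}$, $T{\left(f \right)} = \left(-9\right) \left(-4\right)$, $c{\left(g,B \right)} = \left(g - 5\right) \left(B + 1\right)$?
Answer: $-636020 + i \sqrt{1027} \approx -6.3602 \cdot 10^{5} + 32.047 i$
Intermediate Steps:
$c{\left(g,B \right)} = \left(1 + B\right) \left(-5 + g\right)$ ($c{\left(g,B \right)} = \left(-5 + g\right) \left(1 + B\right) = \left(1 + B\right) \left(-5 + g\right)$)
$T{\left(f \right)} = 36$
$R{\left(w \right)} = \sqrt{-561 + w}$
$E{\left(I,y \right)} = 36 + I^{3}$ ($E{\left(I,y \right)} = I I I + 36 = I^{2} I + 36 = I^{3} + 36 = 36 + I^{3}$)
$E{\left(-86,662 \right)} + R{\left(-466 \right)} = \left(36 + \left(-86\right)^{3}\right) + \sqrt{-561 - 466} = \left(36 - 636056\right) + \sqrt{-1027} = -636020 + i \sqrt{1027}$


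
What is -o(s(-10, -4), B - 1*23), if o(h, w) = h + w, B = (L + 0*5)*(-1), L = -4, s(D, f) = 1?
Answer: 18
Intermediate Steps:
B = 4 (B = (-4 + 0*5)*(-1) = (-4 + 0)*(-1) = -4*(-1) = 4)
-o(s(-10, -4), B - 1*23) = -(1 + (4 - 1*23)) = -(1 + (4 - 23)) = -(1 - 19) = -1*(-18) = 18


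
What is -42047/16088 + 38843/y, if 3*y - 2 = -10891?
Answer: -2332568335/175182232 ≈ -13.315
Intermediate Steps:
y = -10889/3 (y = ⅔ + (⅓)*(-10891) = ⅔ - 10891/3 = -10889/3 ≈ -3629.7)
-42047/16088 + 38843/y = -42047/16088 + 38843/(-10889/3) = -42047*1/16088 + 38843*(-3/10889) = -42047/16088 - 116529/10889 = -2332568335/175182232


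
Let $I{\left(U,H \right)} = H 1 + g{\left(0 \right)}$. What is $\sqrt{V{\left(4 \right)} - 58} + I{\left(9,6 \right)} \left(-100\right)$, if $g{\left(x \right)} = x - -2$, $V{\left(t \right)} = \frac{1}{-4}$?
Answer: $-800 + \frac{i \sqrt{233}}{2} \approx -800.0 + 7.6322 i$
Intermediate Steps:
$V{\left(t \right)} = - \frac{1}{4}$
$g{\left(x \right)} = 2 + x$ ($g{\left(x \right)} = x + 2 = 2 + x$)
$I{\left(U,H \right)} = 2 + H$ ($I{\left(U,H \right)} = H 1 + \left(2 + 0\right) = H + 2 = 2 + H$)
$\sqrt{V{\left(4 \right)} - 58} + I{\left(9,6 \right)} \left(-100\right) = \sqrt{- \frac{1}{4} - 58} + \left(2 + 6\right) \left(-100\right) = \sqrt{- \frac{233}{4}} + 8 \left(-100\right) = \frac{i \sqrt{233}}{2} - 800 = -800 + \frac{i \sqrt{233}}{2}$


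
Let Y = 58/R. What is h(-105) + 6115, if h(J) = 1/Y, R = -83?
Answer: 354587/58 ≈ 6113.6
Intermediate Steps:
Y = -58/83 (Y = 58/(-83) = 58*(-1/83) = -58/83 ≈ -0.69880)
h(J) = -83/58 (h(J) = 1/(-58/83) = -83/58)
h(-105) + 6115 = -83/58 + 6115 = 354587/58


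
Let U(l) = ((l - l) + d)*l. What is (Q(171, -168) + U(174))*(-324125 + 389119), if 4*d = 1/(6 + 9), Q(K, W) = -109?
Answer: -34479317/5 ≈ -6.8959e+6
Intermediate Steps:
d = 1/60 (d = 1/(4*(6 + 9)) = (¼)/15 = (¼)*(1/15) = 1/60 ≈ 0.016667)
U(l) = l/60 (U(l) = ((l - l) + 1/60)*l = (0 + 1/60)*l = l/60)
(Q(171, -168) + U(174))*(-324125 + 389119) = (-109 + (1/60)*174)*(-324125 + 389119) = (-109 + 29/10)*64994 = -1061/10*64994 = -34479317/5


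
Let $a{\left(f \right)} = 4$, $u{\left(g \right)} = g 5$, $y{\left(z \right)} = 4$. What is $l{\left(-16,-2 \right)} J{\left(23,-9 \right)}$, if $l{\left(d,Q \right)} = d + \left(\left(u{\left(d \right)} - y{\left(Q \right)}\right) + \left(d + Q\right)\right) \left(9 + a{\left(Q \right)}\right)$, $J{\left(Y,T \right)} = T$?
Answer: $12078$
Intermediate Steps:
$u{\left(g \right)} = 5 g$
$l{\left(d,Q \right)} = -52 + 13 Q + 79 d$ ($l{\left(d,Q \right)} = d + \left(\left(5 d - 4\right) + \left(d + Q\right)\right) \left(9 + 4\right) = d + \left(\left(5 d - 4\right) + \left(Q + d\right)\right) 13 = d + \left(\left(-4 + 5 d\right) + \left(Q + d\right)\right) 13 = d + \left(-4 + Q + 6 d\right) 13 = d + \left(-52 + 13 Q + 78 d\right) = -52 + 13 Q + 79 d$)
$l{\left(-16,-2 \right)} J{\left(23,-9 \right)} = \left(-52 + 13 \left(-2\right) + 79 \left(-16\right)\right) \left(-9\right) = \left(-52 - 26 - 1264\right) \left(-9\right) = \left(-1342\right) \left(-9\right) = 12078$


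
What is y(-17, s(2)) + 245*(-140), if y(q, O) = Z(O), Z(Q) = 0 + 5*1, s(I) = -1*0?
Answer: -34295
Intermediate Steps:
s(I) = 0
Z(Q) = 5 (Z(Q) = 0 + 5 = 5)
y(q, O) = 5
y(-17, s(2)) + 245*(-140) = 5 + 245*(-140) = 5 - 34300 = -34295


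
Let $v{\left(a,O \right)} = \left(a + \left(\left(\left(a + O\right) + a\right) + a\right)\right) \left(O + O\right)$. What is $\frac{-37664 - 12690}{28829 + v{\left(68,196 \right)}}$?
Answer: $- \frac{50354}{212285} \approx -0.2372$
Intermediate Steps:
$v{\left(a,O \right)} = 2 O \left(O + 4 a\right)$ ($v{\left(a,O \right)} = \left(a + \left(\left(\left(O + a\right) + a\right) + a\right)\right) 2 O = \left(a + \left(\left(O + 2 a\right) + a\right)\right) 2 O = \left(a + \left(O + 3 a\right)\right) 2 O = \left(O + 4 a\right) 2 O = 2 O \left(O + 4 a\right)$)
$\frac{-37664 - 12690}{28829 + v{\left(68,196 \right)}} = \frac{-37664 - 12690}{28829 + 2 \cdot 196 \left(196 + 4 \cdot 68\right)} = - \frac{50354}{28829 + 2 \cdot 196 \left(196 + 272\right)} = - \frac{50354}{28829 + 2 \cdot 196 \cdot 468} = - \frac{50354}{28829 + 183456} = - \frac{50354}{212285}$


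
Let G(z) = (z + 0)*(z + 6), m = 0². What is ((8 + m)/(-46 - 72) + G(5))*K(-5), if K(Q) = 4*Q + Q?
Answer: -81025/59 ≈ -1373.3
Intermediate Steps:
K(Q) = 5*Q
m = 0
G(z) = z*(6 + z)
((8 + m)/(-46 - 72) + G(5))*K(-5) = ((8 + 0)/(-46 - 72) + 5*(6 + 5))*(5*(-5)) = (8/(-118) + 5*11)*(-25) = (8*(-1/118) + 55)*(-25) = (-4/59 + 55)*(-25) = (3241/59)*(-25) = -81025/59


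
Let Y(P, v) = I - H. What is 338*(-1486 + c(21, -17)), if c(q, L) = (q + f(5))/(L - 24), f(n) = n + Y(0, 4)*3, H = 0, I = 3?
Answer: -20604818/41 ≈ -5.0256e+5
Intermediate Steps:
Y(P, v) = 3 (Y(P, v) = 3 - 1*0 = 3 + 0 = 3)
f(n) = 9 + n (f(n) = n + 3*3 = n + 9 = 9 + n)
c(q, L) = (14 + q)/(-24 + L) (c(q, L) = (q + (9 + 5))/(L - 24) = (q + 14)/(-24 + L) = (14 + q)/(-24 + L))
338*(-1486 + c(21, -17)) = 338*(-1486 + (14 + 21)/(-24 - 17)) = 338*(-1486 + 35/(-41)) = 338*(-1486 - 1/41*35) = 338*(-1486 - 35/41) = 338*(-60961/41) = -20604818/41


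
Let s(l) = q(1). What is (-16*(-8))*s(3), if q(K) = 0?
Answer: 0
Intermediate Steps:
s(l) = 0
(-16*(-8))*s(3) = -16*(-8)*0 = 128*0 = 0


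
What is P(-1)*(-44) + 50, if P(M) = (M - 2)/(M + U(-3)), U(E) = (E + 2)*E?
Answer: 116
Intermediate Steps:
U(E) = E*(2 + E) (U(E) = (2 + E)*E = E*(2 + E))
P(M) = (-2 + M)/(3 + M) (P(M) = (M - 2)/(M - 3*(2 - 3)) = (-2 + M)/(M - 3*(-1)) = (-2 + M)/(M + 3) = (-2 + M)/(3 + M))
P(-1)*(-44) + 50 = ((-2 - 1)/(3 - 1))*(-44) + 50 = (-3/2)*(-44) + 50 = ((½)*(-3))*(-44) + 50 = -3/2*(-44) + 50 = 66 + 50 = 116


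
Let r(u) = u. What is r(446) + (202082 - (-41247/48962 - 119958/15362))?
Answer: 76169400874421/376077122 ≈ 2.0254e+5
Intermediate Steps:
r(446) + (202082 - (-41247/48962 - 119958/15362)) = 446 + (202082 - (-41247/48962 - 119958/15362)) = 446 + (202082 - (-41247*1/48962 - 119958*1/15362)) = 446 + (202082 - (-41247/48962 - 59979/7681)) = 446 + (202082 - 1*(-3253510005/376077122)) = 446 + (202082 + 3253510005/376077122) = 446 + 76001670478009/376077122 = 76169400874421/376077122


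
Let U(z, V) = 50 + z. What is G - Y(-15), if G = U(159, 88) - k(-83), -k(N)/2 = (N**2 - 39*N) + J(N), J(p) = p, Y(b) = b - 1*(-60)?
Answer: 20250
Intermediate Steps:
Y(b) = 60 + b (Y(b) = b + 60 = 60 + b)
k(N) = -2*N**2 + 76*N (k(N) = -2*((N**2 - 39*N) + N) = -2*(N**2 - 38*N) = -2*N**2 + 76*N)
G = 20295 (G = (50 + 159) - 2*(-83)*(38 - 1*(-83)) = 209 - 2*(-83)*(38 + 83) = 209 - 2*(-83)*121 = 209 - 1*(-20086) = 209 + 20086 = 20295)
G - Y(-15) = 20295 - (60 - 15) = 20295 - 1*45 = 20295 - 45 = 20250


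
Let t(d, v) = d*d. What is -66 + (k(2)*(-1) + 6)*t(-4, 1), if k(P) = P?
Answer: -2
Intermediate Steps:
t(d, v) = d²
-66 + (k(2)*(-1) + 6)*t(-4, 1) = -66 + (2*(-1) + 6)*(-4)² = -66 + (-2 + 6)*16 = -66 + 4*16 = -66 + 64 = -2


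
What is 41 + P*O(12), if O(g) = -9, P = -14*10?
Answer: 1301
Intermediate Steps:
P = -140
41 + P*O(12) = 41 - 140*(-9) = 41 + 1260 = 1301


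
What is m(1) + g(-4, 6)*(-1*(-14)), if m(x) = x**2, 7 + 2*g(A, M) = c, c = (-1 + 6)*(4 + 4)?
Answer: 232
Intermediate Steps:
c = 40 (c = 5*8 = 40)
g(A, M) = 33/2 (g(A, M) = -7/2 + (1/2)*40 = -7/2 + 20 = 33/2)
m(1) + g(-4, 6)*(-1*(-14)) = 1**2 + 33*(-1*(-14))/2 = 1 + (33/2)*14 = 1 + 231 = 232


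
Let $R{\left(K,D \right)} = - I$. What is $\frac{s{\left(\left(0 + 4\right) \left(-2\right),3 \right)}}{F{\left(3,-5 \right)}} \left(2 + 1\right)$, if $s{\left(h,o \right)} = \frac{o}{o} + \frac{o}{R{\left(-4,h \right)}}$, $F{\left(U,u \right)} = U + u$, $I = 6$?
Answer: $- \frac{3}{4} \approx -0.75$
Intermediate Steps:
$R{\left(K,D \right)} = -6$ ($R{\left(K,D \right)} = \left(-1\right) 6 = -6$)
$s{\left(h,o \right)} = 1 - \frac{o}{6}$ ($s{\left(h,o \right)} = \frac{o}{o} + \frac{o}{-6} = 1 + o \left(- \frac{1}{6}\right) = 1 - \frac{o}{6}$)
$\frac{s{\left(\left(0 + 4\right) \left(-2\right),3 \right)}}{F{\left(3,-5 \right)}} \left(2 + 1\right) = \frac{1 - \frac{1}{2}}{3 - 5} \left(2 + 1\right) = \frac{1 - \frac{1}{2}}{-2} \cdot 3 = \frac{1}{2} \left(- \frac{1}{2}\right) 3 = \left(- \frac{1}{4}\right) 3 = - \frac{3}{4}$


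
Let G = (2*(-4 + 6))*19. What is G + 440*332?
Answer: 146156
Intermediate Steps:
G = 76 (G = (2*2)*19 = 4*19 = 76)
G + 440*332 = 76 + 440*332 = 76 + 146080 = 146156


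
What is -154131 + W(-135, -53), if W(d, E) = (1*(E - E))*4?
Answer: -154131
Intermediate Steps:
W(d, E) = 0 (W(d, E) = (1*0)*4 = 0*4 = 0)
-154131 + W(-135, -53) = -154131 + 0 = -154131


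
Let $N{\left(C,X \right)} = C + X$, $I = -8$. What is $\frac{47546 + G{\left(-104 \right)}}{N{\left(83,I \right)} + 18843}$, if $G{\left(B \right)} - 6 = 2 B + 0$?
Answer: $\frac{23672}{9459} \approx 2.5026$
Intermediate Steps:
$G{\left(B \right)} = 6 + 2 B$ ($G{\left(B \right)} = 6 + \left(2 B + 0\right) = 6 + 2 B$)
$\frac{47546 + G{\left(-104 \right)}}{N{\left(83,I \right)} + 18843} = \frac{47546 + \left(6 + 2 \left(-104\right)\right)}{\left(83 - 8\right) + 18843} = \frac{47546 + \left(6 - 208\right)}{75 + 18843} = \frac{47546 - 202}{18918} = 47344 \cdot \frac{1}{18918} = \frac{23672}{9459}$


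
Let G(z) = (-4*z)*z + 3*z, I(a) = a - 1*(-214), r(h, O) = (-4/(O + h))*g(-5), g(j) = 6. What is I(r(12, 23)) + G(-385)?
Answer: -20784459/35 ≈ -5.9384e+5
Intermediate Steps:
r(h, O) = -24/(O + h) (r(h, O) = -4/(O + h)*6 = -24/(O + h))
I(a) = 214 + a (I(a) = a + 214 = 214 + a)
G(z) = -4*z**2 + 3*z
I(r(12, 23)) + G(-385) = (214 - 24/(23 + 12)) - 385*(3 - 4*(-385)) = (214 - 24/35) - 385*(3 + 1540) = (214 - 24*1/35) - 385*1543 = (214 - 24/35) - 594055 = 7466/35 - 594055 = -20784459/35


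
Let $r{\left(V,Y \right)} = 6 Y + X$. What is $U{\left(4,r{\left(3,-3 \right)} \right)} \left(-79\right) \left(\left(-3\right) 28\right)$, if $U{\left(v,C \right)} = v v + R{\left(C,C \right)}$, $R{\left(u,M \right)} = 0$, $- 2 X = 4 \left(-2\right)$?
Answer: $106176$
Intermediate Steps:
$X = 4$ ($X = - \frac{4 \left(-2\right)}{2} = \left(- \frac{1}{2}\right) \left(-8\right) = 4$)
$r{\left(V,Y \right)} = 4 + 6 Y$ ($r{\left(V,Y \right)} = 6 Y + 4 = 4 + 6 Y$)
$U{\left(v,C \right)} = v^{2}$ ($U{\left(v,C \right)} = v v + 0 = v^{2} + 0 = v^{2}$)
$U{\left(4,r{\left(3,-3 \right)} \right)} \left(-79\right) \left(\left(-3\right) 28\right) = 4^{2} \left(-79\right) \left(\left(-3\right) 28\right) = 16 \left(-79\right) \left(-84\right) = \left(-1264\right) \left(-84\right) = 106176$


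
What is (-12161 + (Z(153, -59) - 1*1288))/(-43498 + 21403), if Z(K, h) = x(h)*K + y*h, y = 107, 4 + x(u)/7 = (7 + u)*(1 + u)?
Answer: -641218/4419 ≈ -145.10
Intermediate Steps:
x(u) = -28 + 7*(1 + u)*(7 + u) (x(u) = -28 + 7*((7 + u)*(1 + u)) = -28 + 7*((1 + u)*(7 + u)) = -28 + 7*(1 + u)*(7 + u))
Z(K, h) = 107*h + K*(21 + 7*h² + 56*h) (Z(K, h) = (21 + 7*h² + 56*h)*K + 107*h = K*(21 + 7*h² + 56*h) + 107*h = 107*h + K*(21 + 7*h² + 56*h))
(-12161 + (Z(153, -59) - 1*1288))/(-43498 + 21403) = (-12161 + ((107*(-59) + 7*153*(3 + (-59)² + 8*(-59))) - 1*1288))/(-43498 + 21403) = (-12161 + ((-6313 + 7*153*(3 + 3481 - 472)) - 1288))/(-22095) = (-12161 + ((-6313 + 7*153*3012) - 1288))*(-1/22095) = (-12161 + ((-6313 + 3225852) - 1288))*(-1/22095) = (-12161 + (3219539 - 1288))*(-1/22095) = (-12161 + 3218251)*(-1/22095) = 3206090*(-1/22095) = -641218/4419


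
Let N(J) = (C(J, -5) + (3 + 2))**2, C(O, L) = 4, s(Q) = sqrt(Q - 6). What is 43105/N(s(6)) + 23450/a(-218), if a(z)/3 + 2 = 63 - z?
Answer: 1406605/2511 ≈ 560.18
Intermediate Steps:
a(z) = 183 - 3*z (a(z) = -6 + 3*(63 - z) = -6 + (189 - 3*z) = 183 - 3*z)
s(Q) = sqrt(-6 + Q)
N(J) = 81 (N(J) = (4 + (3 + 2))**2 = (4 + 5)**2 = 9**2 = 81)
43105/N(s(6)) + 23450/a(-218) = 43105/81 + 23450/(183 - 3*(-218)) = 43105*(1/81) + 23450/(183 + 654) = 43105/81 + 23450/837 = 1406605/2511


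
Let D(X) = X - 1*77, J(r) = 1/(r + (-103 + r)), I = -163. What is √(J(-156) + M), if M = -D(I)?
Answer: √41333585/415 ≈ 15.492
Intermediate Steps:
J(r) = 1/(-103 + 2*r)
D(X) = -77 + X (D(X) = X - 77 = -77 + X)
M = 240 (M = -(-77 - 163) = -1*(-240) = 240)
√(J(-156) + M) = √(1/(-103 + 2*(-156)) + 240) = √(1/(-103 - 312) + 240) = √(1/(-415) + 240) = √(-1/415 + 240) = √(99599/415) = √41333585/415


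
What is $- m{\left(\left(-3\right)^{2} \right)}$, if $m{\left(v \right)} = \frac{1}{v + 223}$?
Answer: $- \frac{1}{232} \approx -0.0043103$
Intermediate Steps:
$m{\left(v \right)} = \frac{1}{223 + v}$
$- m{\left(\left(-3\right)^{2} \right)} = - \frac{1}{223 + \left(-3\right)^{2}} = - \frac{1}{223 + 9} = - \frac{1}{232}$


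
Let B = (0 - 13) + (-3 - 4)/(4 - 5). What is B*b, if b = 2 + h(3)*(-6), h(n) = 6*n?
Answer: 636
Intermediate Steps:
b = -106 (b = 2 + (6*3)*(-6) = 2 + 18*(-6) = 2 - 108 = -106)
B = -6 (B = -13 - 7/(-1) = -13 - 7*(-1) = -13 + 7 = -6)
B*b = -6*(-106) = 636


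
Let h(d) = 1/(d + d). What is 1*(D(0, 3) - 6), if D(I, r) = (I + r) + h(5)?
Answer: -29/10 ≈ -2.9000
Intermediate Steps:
h(d) = 1/(2*d)
D(I, r) = ⅒ + I + r (D(I, r) = (I + r) + (½)/5 = (I + r) + (½)*(⅕) = (I + r) + ⅒ = ⅒ + I + r)
1*(D(0, 3) - 6) = 1*((⅒ + 0 + 3) - 6) = 1*(31/10 - 6) = 1*(-29/10) = -29/10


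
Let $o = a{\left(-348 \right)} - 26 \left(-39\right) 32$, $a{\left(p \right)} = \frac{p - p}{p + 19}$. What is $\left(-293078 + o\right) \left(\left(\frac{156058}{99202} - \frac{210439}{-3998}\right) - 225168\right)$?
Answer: $\frac{5817410786082344145}{99152399} \approx 5.8671 \cdot 10^{10}$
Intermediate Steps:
$a{\left(p \right)} = 0$ ($a{\left(p \right)} = \frac{0}{19 + p} = 0$)
$o = 32448$ ($o = 0 - 26 \left(-39\right) 32 = 0 - \left(-1014\right) 32 = 0 - -32448 = 0 + 32448 = 32448$)
$\left(-293078 + o\right) \left(\left(\frac{156058}{99202} - \frac{210439}{-3998}\right) - 225168\right) = \left(-293078 + 32448\right) \left(\left(\frac{156058}{99202} - \frac{210439}{-3998}\right) - 225168\right) = - 260630 \left(\left(156058 \cdot \frac{1}{99202} - - \frac{210439}{3998}\right) - 225168\right) = - 260630 \left(\left(\frac{78029}{49601} + \frac{210439}{3998}\right) - 225168\right) = - 260630 \left(\frac{10749944781}{198304798} - 225168\right) = \left(-260630\right) \left(- \frac{44641144811283}{198304798}\right) = \frac{5817410786082344145}{99152399}$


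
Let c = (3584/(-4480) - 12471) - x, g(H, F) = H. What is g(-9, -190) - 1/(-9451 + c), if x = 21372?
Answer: -1948261/216474 ≈ -9.0000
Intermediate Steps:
c = -169219/5 (c = (3584/(-4480) - 12471) - 1*21372 = (3584*(-1/4480) - 12471) - 21372 = (-⅘ - 12471) - 21372 = -62359/5 - 21372 = -169219/5 ≈ -33844.)
g(-9, -190) - 1/(-9451 + c) = -9 - 1/(-9451 - 169219/5) = -9 - 1/(-216474/5) = -9 - 1*(-5/216474) = -9 + 5/216474 = -1948261/216474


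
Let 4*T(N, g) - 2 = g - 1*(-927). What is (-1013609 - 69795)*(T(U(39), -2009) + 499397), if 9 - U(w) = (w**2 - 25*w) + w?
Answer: -540756188308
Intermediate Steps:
U(w) = 9 - w**2 + 24*w (U(w) = 9 - ((w**2 - 25*w) + w) = 9 - (w**2 - 24*w) = 9 + (-w**2 + 24*w) = 9 - w**2 + 24*w)
T(N, g) = 929/4 + g/4 (T(N, g) = 1/2 + (g - 1*(-927))/4 = 1/2 + (g + 927)/4 = 1/2 + (927 + g)/4 = 1/2 + (927/4 + g/4) = 929/4 + g/4)
(-1013609 - 69795)*(T(U(39), -2009) + 499397) = (-1013609 - 69795)*((929/4 + (1/4)*(-2009)) + 499397) = -1083404*((929/4 - 2009/4) + 499397) = -1083404*(-270 + 499397) = -1083404*499127 = -540756188308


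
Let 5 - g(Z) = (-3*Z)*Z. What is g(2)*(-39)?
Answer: -663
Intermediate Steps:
g(Z) = 5 + 3*Z² (g(Z) = 5 - (-3*Z)*Z = 5 - (-3)*Z² = 5 + 3*Z²)
g(2)*(-39) = (5 + 3*2²)*(-39) = (5 + 3*4)*(-39) = (5 + 12)*(-39) = 17*(-39) = -663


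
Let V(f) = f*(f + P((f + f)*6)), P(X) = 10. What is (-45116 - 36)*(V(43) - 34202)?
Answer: 1441387296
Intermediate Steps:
V(f) = f*(10 + f) (V(f) = f*(f + 10) = f*(10 + f))
(-45116 - 36)*(V(43) - 34202) = (-45116 - 36)*(43*(10 + 43) - 34202) = -45152*(43*53 - 34202) = -45152*(2279 - 34202) = -45152*(-31923) = 1441387296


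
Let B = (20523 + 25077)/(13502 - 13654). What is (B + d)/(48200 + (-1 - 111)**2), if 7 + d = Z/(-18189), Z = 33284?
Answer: -5617307/1104872616 ≈ -0.0050841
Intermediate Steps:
d = -160607/18189 (d = -7 + 33284/(-18189) = -7 + 33284*(-1/18189) = -7 - 33284/18189 = -160607/18189 ≈ -8.8299)
B = -300 (B = 45600/(-152) = 45600*(-1/152) = -300)
(B + d)/(48200 + (-1 - 111)**2) = (-300 - 160607/18189)/(48200 + (-1 - 111)**2) = -5617307/(18189*(48200 + (-112)**2)) = -5617307/(18189*(48200 + 12544)) = -5617307/18189/60744 = -5617307/18189*1/60744 = -5617307/1104872616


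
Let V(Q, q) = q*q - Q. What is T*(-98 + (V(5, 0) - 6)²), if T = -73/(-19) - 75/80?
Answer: 20309/304 ≈ 66.806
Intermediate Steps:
T = 883/304 (T = -73*(-1/19) - 75*1/80 = 73/19 - 15/16 = 883/304 ≈ 2.9046)
V(Q, q) = q² - Q
T*(-98 + (V(5, 0) - 6)²) = 883*(-98 + ((0² - 1*5) - 6)²)/304 = 883*(-98 + ((0 - 5) - 6)²)/304 = 883*(-98 + (-5 - 6)²)/304 = 883*(-98 + (-11)²)/304 = 883*(-98 + 121)/304 = (883/304)*23 = 20309/304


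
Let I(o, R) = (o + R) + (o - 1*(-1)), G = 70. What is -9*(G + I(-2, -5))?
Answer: -558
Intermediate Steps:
I(o, R) = 1 + R + 2*o (I(o, R) = (R + o) + (o + 1) = (R + o) + (1 + o) = 1 + R + 2*o)
-9*(G + I(-2, -5)) = -9*(70 + (1 - 5 + 2*(-2))) = -9*(70 + (1 - 5 - 4)) = -9*(70 - 8) = -9*62 = -558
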